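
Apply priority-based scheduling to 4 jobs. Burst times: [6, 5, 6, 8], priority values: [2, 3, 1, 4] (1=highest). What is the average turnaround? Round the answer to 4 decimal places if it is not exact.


Sort by priority (ascending = highest first):
Order: [(1, 6), (2, 6), (3, 5), (4, 8)]
Completion times:
  Priority 1, burst=6, C=6
  Priority 2, burst=6, C=12
  Priority 3, burst=5, C=17
  Priority 4, burst=8, C=25
Average turnaround = 60/4 = 15.0

15.0


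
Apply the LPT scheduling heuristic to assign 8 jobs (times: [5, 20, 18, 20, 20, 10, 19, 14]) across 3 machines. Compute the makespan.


Sort jobs in decreasing order (LPT): [20, 20, 20, 19, 18, 14, 10, 5]
Assign each job to the least loaded machine:
  Machine 1: jobs [20, 19], load = 39
  Machine 2: jobs [20, 18, 5], load = 43
  Machine 3: jobs [20, 14, 10], load = 44
Makespan = max load = 44

44


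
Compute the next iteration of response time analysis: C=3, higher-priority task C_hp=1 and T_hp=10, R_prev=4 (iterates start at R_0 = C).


R_next = C + ceil(R_prev / T_hp) * C_hp
ceil(4 / 10) = ceil(0.4) = 1
Interference = 1 * 1 = 1
R_next = 3 + 1 = 4
R_next = R_prev, so the iteration has converged (response time = 4).

4


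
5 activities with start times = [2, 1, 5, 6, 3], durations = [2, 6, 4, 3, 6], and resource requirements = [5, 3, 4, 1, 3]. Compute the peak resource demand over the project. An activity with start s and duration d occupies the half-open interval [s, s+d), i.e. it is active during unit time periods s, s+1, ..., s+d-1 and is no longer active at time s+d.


Each activity i is active on [start_i, start_i + duration_i).
Compute total resource usage per time slot:
  t=0: active resources = [], total = 0
  t=1: active resources = [3], total = 3
  t=2: active resources = [5, 3], total = 8
  t=3: active resources = [5, 3, 3], total = 11
  t=4: active resources = [3, 3], total = 6
  t=5: active resources = [3, 4, 3], total = 10
  t=6: active resources = [3, 4, 1, 3], total = 11
  t=7: active resources = [4, 1, 3], total = 8
  t=8: active resources = [4, 1, 3], total = 8
Peak resource demand = 11

11


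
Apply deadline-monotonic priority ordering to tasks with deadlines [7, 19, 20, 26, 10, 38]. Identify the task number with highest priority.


Sort tasks by relative deadline (ascending):
  Task 1: deadline = 7
  Task 5: deadline = 10
  Task 2: deadline = 19
  Task 3: deadline = 20
  Task 4: deadline = 26
  Task 6: deadline = 38
Priority order (highest first): [1, 5, 2, 3, 4, 6]
Highest priority task = 1

1


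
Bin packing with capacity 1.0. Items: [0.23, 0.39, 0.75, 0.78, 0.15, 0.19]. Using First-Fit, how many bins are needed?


Place items sequentially using First-Fit:
  Item 0.23 -> new Bin 1
  Item 0.39 -> Bin 1 (now 0.62)
  Item 0.75 -> new Bin 2
  Item 0.78 -> new Bin 3
  Item 0.15 -> Bin 1 (now 0.77)
  Item 0.19 -> Bin 1 (now 0.96)
Total bins used = 3

3


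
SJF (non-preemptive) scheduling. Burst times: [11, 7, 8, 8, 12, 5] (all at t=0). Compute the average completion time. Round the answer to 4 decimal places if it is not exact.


SJF order (ascending): [5, 7, 8, 8, 11, 12]
Completion times:
  Job 1: burst=5, C=5
  Job 2: burst=7, C=12
  Job 3: burst=8, C=20
  Job 4: burst=8, C=28
  Job 5: burst=11, C=39
  Job 6: burst=12, C=51
Average completion = 155/6 = 25.8333

25.8333


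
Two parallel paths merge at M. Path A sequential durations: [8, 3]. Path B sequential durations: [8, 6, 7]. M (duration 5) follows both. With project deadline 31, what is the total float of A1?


Forward pass: ES(A1) = sum of predecessors on chain A = 0
EF = ES + duration = 0 + 8 = 8
Backward pass: LF(M) = deadline = 31; LS(M) = 31 - 5 = 26
LF(A1) = LS(M) - sum(successors on chain A) = 26 - 3 = 23
LS = LF - duration = 23 - 8 = 15
Total float = LS - ES = 15 - 0 = 15

15


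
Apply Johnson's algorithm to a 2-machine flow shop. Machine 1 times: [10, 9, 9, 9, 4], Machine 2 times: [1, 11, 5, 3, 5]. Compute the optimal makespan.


Apply Johnson's rule:
  Group 1 (a <= b): [(5, 4, 5), (2, 9, 11)]
  Group 2 (a > b): [(3, 9, 5), (4, 9, 3), (1, 10, 1)]
Optimal job order: [5, 2, 3, 4, 1]
Schedule:
  Job 5: M1 done at 4, M2 done at 9
  Job 2: M1 done at 13, M2 done at 24
  Job 3: M1 done at 22, M2 done at 29
  Job 4: M1 done at 31, M2 done at 34
  Job 1: M1 done at 41, M2 done at 42
Makespan = 42

42


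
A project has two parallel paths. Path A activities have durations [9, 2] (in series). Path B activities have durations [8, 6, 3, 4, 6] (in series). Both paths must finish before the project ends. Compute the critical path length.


Path A total = 9 + 2 = 11
Path B total = 8 + 6 + 3 + 4 + 6 = 27
Critical path = longest path = max(11, 27) = 27

27


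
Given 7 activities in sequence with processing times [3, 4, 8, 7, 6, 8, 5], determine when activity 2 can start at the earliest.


Activity 2 starts after activities 1 through 1 complete.
Predecessor durations: [3]
ES = 3 = 3

3


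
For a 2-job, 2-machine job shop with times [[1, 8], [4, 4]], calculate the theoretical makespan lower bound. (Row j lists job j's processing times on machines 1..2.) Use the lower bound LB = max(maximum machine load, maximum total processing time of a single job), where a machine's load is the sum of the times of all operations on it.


Machine loads:
  Machine 1: 1 + 4 = 5
  Machine 2: 8 + 4 = 12
Max machine load = 12
Job totals:
  Job 1: 9
  Job 2: 8
Max job total = 9
Lower bound = max(12, 9) = 12

12


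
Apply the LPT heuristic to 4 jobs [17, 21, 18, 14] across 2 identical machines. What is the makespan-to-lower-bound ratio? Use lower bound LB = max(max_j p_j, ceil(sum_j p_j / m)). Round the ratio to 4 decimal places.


LPT order: [21, 18, 17, 14]
Machine loads after assignment: [35, 35]
LPT makespan = 35
Lower bound = max(max_job, ceil(total/2)) = max(21, 35) = 35
Ratio = 35 / 35 = 1.0

1.0


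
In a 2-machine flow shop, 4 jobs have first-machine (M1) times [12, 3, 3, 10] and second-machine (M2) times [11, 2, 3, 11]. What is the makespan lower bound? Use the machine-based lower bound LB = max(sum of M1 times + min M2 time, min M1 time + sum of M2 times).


LB1 = sum(M1 times) + min(M2 times) = 28 + 2 = 30
LB2 = min(M1 times) + sum(M2 times) = 3 + 27 = 30
Lower bound = max(LB1, LB2) = max(30, 30) = 30

30


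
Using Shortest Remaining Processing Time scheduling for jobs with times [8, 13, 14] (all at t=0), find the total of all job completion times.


Since all jobs arrive at t=0, SRPT equals SPT ordering.
SPT order: [8, 13, 14]
Completion times:
  Job 1: p=8, C=8
  Job 2: p=13, C=21
  Job 3: p=14, C=35
Total completion time = 8 + 21 + 35 = 64

64


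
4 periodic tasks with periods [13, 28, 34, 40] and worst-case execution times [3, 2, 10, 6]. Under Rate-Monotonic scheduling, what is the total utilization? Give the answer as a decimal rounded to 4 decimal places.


Compute individual utilizations (exact fractions):
  Task 1: C/T = 3/13 (approx. 0.2308)
  Task 2: C/T = 2/28 = 1/14 (approx. 0.0714)
  Task 3: C/T = 10/34 = 5/17 (approx. 0.2941)
  Task 4: C/T = 6/40 = 3/20 (approx. 0.15)
Total utilization U = 3/13 + 1/14 + 5/17 + 3/20 = 23091/30940
Rounded to 4 decimal places: U = 0.7463
RM (Liu & Layland) bound for 4 tasks = 0.756828; compare with U = 23091/30940 (approx. 0.746315)
U <= bound, so schedulable by RM sufficient condition.

0.7463


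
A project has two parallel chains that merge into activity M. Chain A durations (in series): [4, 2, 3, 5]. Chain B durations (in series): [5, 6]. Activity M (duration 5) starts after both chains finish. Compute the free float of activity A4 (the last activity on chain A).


ES(A4) = sum of predecessors on chain A = 9
EF(A4) = ES + duration = 9 + 5 = 14
Successor of A4 is M. ES(M) = max(sum(A), sum(B)) = max(14, 11) = 14
Free float = ES(successor) - EF(current) = 14 - 14 = 0

0


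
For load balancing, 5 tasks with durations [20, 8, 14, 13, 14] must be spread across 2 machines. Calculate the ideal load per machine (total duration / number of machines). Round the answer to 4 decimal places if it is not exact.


Total processing time = 20 + 8 + 14 + 13 + 14 = 69
Number of machines = 2
Ideal balanced load = 69 / 2 = 34.5

34.5


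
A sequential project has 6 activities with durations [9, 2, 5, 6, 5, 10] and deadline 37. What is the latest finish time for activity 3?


LF(activity 3) = deadline - sum of successor durations
Successors: activities 4 through 6 with durations [6, 5, 10]
Sum of successor durations = 21
LF = 37 - 21 = 16

16


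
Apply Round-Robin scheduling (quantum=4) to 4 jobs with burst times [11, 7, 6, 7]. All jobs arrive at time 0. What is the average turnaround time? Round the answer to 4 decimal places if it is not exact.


Time quantum = 4
Execution trace:
  J1 runs 4 units, time = 4
  J2 runs 4 units, time = 8
  J3 runs 4 units, time = 12
  J4 runs 4 units, time = 16
  J1 runs 4 units, time = 20
  J2 runs 3 units, time = 23
  J3 runs 2 units, time = 25
  J4 runs 3 units, time = 28
  J1 runs 3 units, time = 31
Finish times: [31, 23, 25, 28]
Average turnaround = 107/4 = 26.75

26.75


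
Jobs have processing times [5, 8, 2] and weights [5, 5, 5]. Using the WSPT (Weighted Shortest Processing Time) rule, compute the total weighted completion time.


Compute p/w ratios and sort ascending (WSPT): [(2, 5), (5, 5), (8, 5)]
Compute weighted completion times:
  Job (p=2,w=5): C=2, w*C=5*2=10
  Job (p=5,w=5): C=7, w*C=5*7=35
  Job (p=8,w=5): C=15, w*C=5*15=75
Total weighted completion time = 120

120


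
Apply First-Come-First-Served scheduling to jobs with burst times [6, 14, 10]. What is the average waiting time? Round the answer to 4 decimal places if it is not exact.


FCFS order (as given): [6, 14, 10]
Waiting times:
  Job 1: wait = 0
  Job 2: wait = 6
  Job 3: wait = 20
Sum of waiting times = 26
Average waiting time = 26/3 = 8.6667

8.6667


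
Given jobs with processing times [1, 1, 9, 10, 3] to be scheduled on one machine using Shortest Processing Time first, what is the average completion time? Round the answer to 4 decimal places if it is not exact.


Sort jobs by processing time (SPT order): [1, 1, 3, 9, 10]
Compute completion times sequentially:
  Job 1: processing = 1, completes at 1
  Job 2: processing = 1, completes at 2
  Job 3: processing = 3, completes at 5
  Job 4: processing = 9, completes at 14
  Job 5: processing = 10, completes at 24
Sum of completion times = 46
Average completion time = 46/5 = 9.2

9.2


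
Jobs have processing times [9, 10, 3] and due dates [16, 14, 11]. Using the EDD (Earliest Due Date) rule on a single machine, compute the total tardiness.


Sort by due date (EDD order): [(3, 11), (10, 14), (9, 16)]
Compute completion times and tardiness:
  Job 1: p=3, d=11, C=3, tardiness=max(0,3-11)=0
  Job 2: p=10, d=14, C=13, tardiness=max(0,13-14)=0
  Job 3: p=9, d=16, C=22, tardiness=max(0,22-16)=6
Total tardiness = 6

6


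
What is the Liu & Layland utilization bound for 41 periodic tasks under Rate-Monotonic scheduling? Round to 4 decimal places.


Compute 2^(1/41) = 1.0170497444
Subtract 1: 1.0170497444 - 1 = 0.0170497444
Multiply by n: 41 * 0.0170497444 = 0.6990395204
Round to 4 dp: 0.6990

0.6990


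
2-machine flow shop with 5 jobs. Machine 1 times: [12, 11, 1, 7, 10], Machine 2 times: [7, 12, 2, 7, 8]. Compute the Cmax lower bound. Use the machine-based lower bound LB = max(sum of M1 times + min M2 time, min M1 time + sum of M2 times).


LB1 = sum(M1 times) + min(M2 times) = 41 + 2 = 43
LB2 = min(M1 times) + sum(M2 times) = 1 + 36 = 37
Lower bound = max(LB1, LB2) = max(43, 37) = 43

43


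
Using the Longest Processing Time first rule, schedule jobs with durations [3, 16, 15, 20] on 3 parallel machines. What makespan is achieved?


Sort jobs in decreasing order (LPT): [20, 16, 15, 3]
Assign each job to the least loaded machine:
  Machine 1: jobs [20], load = 20
  Machine 2: jobs [16], load = 16
  Machine 3: jobs [15, 3], load = 18
Makespan = max load = 20

20


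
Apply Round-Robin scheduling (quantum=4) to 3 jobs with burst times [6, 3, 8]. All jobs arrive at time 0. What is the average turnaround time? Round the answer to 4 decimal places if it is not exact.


Time quantum = 4
Execution trace:
  J1 runs 4 units, time = 4
  J2 runs 3 units, time = 7
  J3 runs 4 units, time = 11
  J1 runs 2 units, time = 13
  J3 runs 4 units, time = 17
Finish times: [13, 7, 17]
Average turnaround = 37/3 = 12.3333

12.3333


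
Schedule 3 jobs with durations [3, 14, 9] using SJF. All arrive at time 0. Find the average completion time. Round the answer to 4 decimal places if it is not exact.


SJF order (ascending): [3, 9, 14]
Completion times:
  Job 1: burst=3, C=3
  Job 2: burst=9, C=12
  Job 3: burst=14, C=26
Average completion = 41/3 = 13.6667

13.6667


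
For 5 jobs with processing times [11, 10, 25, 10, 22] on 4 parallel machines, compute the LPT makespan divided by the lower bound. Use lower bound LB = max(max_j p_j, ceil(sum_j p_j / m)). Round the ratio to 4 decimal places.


LPT order: [25, 22, 11, 10, 10]
Machine loads after assignment: [25, 22, 11, 20]
LPT makespan = 25
Lower bound = max(max_job, ceil(total/4)) = max(25, 20) = 25
Ratio = 25 / 25 = 1.0

1.0


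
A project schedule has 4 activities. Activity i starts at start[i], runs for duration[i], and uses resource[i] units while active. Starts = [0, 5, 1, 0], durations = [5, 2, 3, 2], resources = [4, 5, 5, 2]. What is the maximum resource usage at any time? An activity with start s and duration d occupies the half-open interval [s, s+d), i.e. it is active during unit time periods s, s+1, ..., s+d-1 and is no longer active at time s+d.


Each activity i is active on [start_i, start_i + duration_i).
Compute total resource usage per time slot:
  t=0: active resources = [4, 2], total = 6
  t=1: active resources = [4, 5, 2], total = 11
  t=2: active resources = [4, 5], total = 9
  t=3: active resources = [4, 5], total = 9
  t=4: active resources = [4], total = 4
  t=5: active resources = [5], total = 5
  t=6: active resources = [5], total = 5
Peak resource demand = 11

11


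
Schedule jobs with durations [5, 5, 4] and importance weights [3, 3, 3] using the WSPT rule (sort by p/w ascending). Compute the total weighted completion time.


Compute p/w ratios and sort ascending (WSPT): [(4, 3), (5, 3), (5, 3)]
Compute weighted completion times:
  Job (p=4,w=3): C=4, w*C=3*4=12
  Job (p=5,w=3): C=9, w*C=3*9=27
  Job (p=5,w=3): C=14, w*C=3*14=42
Total weighted completion time = 81

81


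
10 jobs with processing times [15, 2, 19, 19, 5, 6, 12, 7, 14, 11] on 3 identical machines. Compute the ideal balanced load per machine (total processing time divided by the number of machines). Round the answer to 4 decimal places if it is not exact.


Total processing time = 15 + 2 + 19 + 19 + 5 + 6 + 12 + 7 + 14 + 11 = 110
Number of machines = 3
Ideal balanced load = 110 / 3 = 36.6667

36.6667


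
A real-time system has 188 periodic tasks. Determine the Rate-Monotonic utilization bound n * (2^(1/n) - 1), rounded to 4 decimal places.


Compute 2^(1/188) = 1.0036937583
Subtract 1: 1.0036937583 - 1 = 0.0036937583
Multiply by n: 188 * 0.0036937583 = 0.6944265604
Round to 4 dp: 0.6944

0.6944


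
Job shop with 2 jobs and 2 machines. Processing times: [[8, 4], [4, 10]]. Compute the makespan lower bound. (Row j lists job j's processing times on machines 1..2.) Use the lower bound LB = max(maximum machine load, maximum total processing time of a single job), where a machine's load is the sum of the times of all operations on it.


Machine loads:
  Machine 1: 8 + 4 = 12
  Machine 2: 4 + 10 = 14
Max machine load = 14
Job totals:
  Job 1: 12
  Job 2: 14
Max job total = 14
Lower bound = max(14, 14) = 14

14


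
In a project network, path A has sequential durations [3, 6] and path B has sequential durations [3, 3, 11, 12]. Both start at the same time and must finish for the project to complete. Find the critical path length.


Path A total = 3 + 6 = 9
Path B total = 3 + 3 + 11 + 12 = 29
Critical path = longest path = max(9, 29) = 29

29


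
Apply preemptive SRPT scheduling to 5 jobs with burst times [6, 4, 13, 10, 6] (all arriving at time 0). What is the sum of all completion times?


Since all jobs arrive at t=0, SRPT equals SPT ordering.
SPT order: [4, 6, 6, 10, 13]
Completion times:
  Job 1: p=4, C=4
  Job 2: p=6, C=10
  Job 3: p=6, C=16
  Job 4: p=10, C=26
  Job 5: p=13, C=39
Total completion time = 4 + 10 + 16 + 26 + 39 = 95

95


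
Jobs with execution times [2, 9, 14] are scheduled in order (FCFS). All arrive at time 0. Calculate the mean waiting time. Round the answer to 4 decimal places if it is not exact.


FCFS order (as given): [2, 9, 14]
Waiting times:
  Job 1: wait = 0
  Job 2: wait = 2
  Job 3: wait = 11
Sum of waiting times = 13
Average waiting time = 13/3 = 4.3333

4.3333


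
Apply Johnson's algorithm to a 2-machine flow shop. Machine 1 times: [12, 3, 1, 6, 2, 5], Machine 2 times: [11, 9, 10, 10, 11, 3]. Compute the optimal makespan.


Apply Johnson's rule:
  Group 1 (a <= b): [(3, 1, 10), (5, 2, 11), (2, 3, 9), (4, 6, 10)]
  Group 2 (a > b): [(1, 12, 11), (6, 5, 3)]
Optimal job order: [3, 5, 2, 4, 1, 6]
Schedule:
  Job 3: M1 done at 1, M2 done at 11
  Job 5: M1 done at 3, M2 done at 22
  Job 2: M1 done at 6, M2 done at 31
  Job 4: M1 done at 12, M2 done at 41
  Job 1: M1 done at 24, M2 done at 52
  Job 6: M1 done at 29, M2 done at 55
Makespan = 55

55


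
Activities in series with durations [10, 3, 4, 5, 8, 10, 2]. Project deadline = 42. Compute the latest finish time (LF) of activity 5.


LF(activity 5) = deadline - sum of successor durations
Successors: activities 6 through 7 with durations [10, 2]
Sum of successor durations = 12
LF = 42 - 12 = 30

30


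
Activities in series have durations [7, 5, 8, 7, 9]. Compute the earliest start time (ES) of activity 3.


Activity 3 starts after activities 1 through 2 complete.
Predecessor durations: [7, 5]
ES = 7 + 5 = 12

12


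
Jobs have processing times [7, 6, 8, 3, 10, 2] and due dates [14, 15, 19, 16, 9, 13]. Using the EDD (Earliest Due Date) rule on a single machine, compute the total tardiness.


Sort by due date (EDD order): [(10, 9), (2, 13), (7, 14), (6, 15), (3, 16), (8, 19)]
Compute completion times and tardiness:
  Job 1: p=10, d=9, C=10, tardiness=max(0,10-9)=1
  Job 2: p=2, d=13, C=12, tardiness=max(0,12-13)=0
  Job 3: p=7, d=14, C=19, tardiness=max(0,19-14)=5
  Job 4: p=6, d=15, C=25, tardiness=max(0,25-15)=10
  Job 5: p=3, d=16, C=28, tardiness=max(0,28-16)=12
  Job 6: p=8, d=19, C=36, tardiness=max(0,36-19)=17
Total tardiness = 45

45


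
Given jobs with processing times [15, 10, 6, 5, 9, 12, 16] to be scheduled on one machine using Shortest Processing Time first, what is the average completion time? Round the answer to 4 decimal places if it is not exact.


Sort jobs by processing time (SPT order): [5, 6, 9, 10, 12, 15, 16]
Compute completion times sequentially:
  Job 1: processing = 5, completes at 5
  Job 2: processing = 6, completes at 11
  Job 3: processing = 9, completes at 20
  Job 4: processing = 10, completes at 30
  Job 5: processing = 12, completes at 42
  Job 6: processing = 15, completes at 57
  Job 7: processing = 16, completes at 73
Sum of completion times = 238
Average completion time = 238/7 = 34.0

34.0


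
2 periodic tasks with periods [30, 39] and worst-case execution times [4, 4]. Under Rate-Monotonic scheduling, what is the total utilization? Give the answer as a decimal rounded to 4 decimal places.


Compute individual utilizations (exact fractions):
  Task 1: C/T = 4/30 = 2/15 (approx. 0.1333)
  Task 2: C/T = 4/39 (approx. 0.1026)
Total utilization U = 2/15 + 4/39 = 46/195
Rounded to 4 decimal places: U = 0.2359
RM (Liu & Layland) bound for 2 tasks = 0.828427; compare with U = 46/195 (approx. 0.235897)
U <= bound, so schedulable by RM sufficient condition.

0.2359


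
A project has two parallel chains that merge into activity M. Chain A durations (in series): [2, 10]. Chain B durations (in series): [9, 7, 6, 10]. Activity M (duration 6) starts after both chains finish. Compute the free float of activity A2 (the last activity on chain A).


ES(A2) = sum of predecessors on chain A = 2
EF(A2) = ES + duration = 2 + 10 = 12
Successor of A2 is M. ES(M) = max(sum(A), sum(B)) = max(12, 32) = 32
Free float = ES(successor) - EF(current) = 32 - 12 = 20

20


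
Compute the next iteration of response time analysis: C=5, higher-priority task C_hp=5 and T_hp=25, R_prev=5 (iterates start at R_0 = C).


R_next = C + ceil(R_prev / T_hp) * C_hp
ceil(5 / 25) = ceil(0.2) = 1
Interference = 1 * 5 = 5
R_next = 5 + 5 = 10

10


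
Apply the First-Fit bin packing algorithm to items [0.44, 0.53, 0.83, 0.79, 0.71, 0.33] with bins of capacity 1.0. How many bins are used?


Place items sequentially using First-Fit:
  Item 0.44 -> new Bin 1
  Item 0.53 -> Bin 1 (now 0.97)
  Item 0.83 -> new Bin 2
  Item 0.79 -> new Bin 3
  Item 0.71 -> new Bin 4
  Item 0.33 -> new Bin 5
Total bins used = 5

5


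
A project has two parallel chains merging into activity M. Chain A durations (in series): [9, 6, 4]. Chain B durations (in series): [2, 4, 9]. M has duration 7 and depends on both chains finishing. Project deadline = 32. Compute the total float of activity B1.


Forward pass: ES(B1) = sum of predecessors on chain B = 0
EF = ES + duration = 0 + 2 = 2
Backward pass: LF(M) = deadline = 32; LS(M) = 32 - 7 = 25
LF(B1) = LS(M) - sum(successors on chain B) = 25 - 13 = 12
LS = LF - duration = 12 - 2 = 10
Total float = LS - ES = 10 - 0 = 10

10


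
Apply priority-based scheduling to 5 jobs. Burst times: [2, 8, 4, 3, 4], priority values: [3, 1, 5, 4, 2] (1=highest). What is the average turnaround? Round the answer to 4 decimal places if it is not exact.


Sort by priority (ascending = highest first):
Order: [(1, 8), (2, 4), (3, 2), (4, 3), (5, 4)]
Completion times:
  Priority 1, burst=8, C=8
  Priority 2, burst=4, C=12
  Priority 3, burst=2, C=14
  Priority 4, burst=3, C=17
  Priority 5, burst=4, C=21
Average turnaround = 72/5 = 14.4

14.4


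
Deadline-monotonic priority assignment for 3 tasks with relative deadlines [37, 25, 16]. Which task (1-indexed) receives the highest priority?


Sort tasks by relative deadline (ascending):
  Task 3: deadline = 16
  Task 2: deadline = 25
  Task 1: deadline = 37
Priority order (highest first): [3, 2, 1]
Highest priority task = 3

3


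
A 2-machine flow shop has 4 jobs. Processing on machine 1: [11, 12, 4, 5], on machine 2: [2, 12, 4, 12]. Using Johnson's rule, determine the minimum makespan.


Apply Johnson's rule:
  Group 1 (a <= b): [(3, 4, 4), (4, 5, 12), (2, 12, 12)]
  Group 2 (a > b): [(1, 11, 2)]
Optimal job order: [3, 4, 2, 1]
Schedule:
  Job 3: M1 done at 4, M2 done at 8
  Job 4: M1 done at 9, M2 done at 21
  Job 2: M1 done at 21, M2 done at 33
  Job 1: M1 done at 32, M2 done at 35
Makespan = 35

35


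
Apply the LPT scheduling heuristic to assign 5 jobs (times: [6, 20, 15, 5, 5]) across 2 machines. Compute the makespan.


Sort jobs in decreasing order (LPT): [20, 15, 6, 5, 5]
Assign each job to the least loaded machine:
  Machine 1: jobs [20, 5], load = 25
  Machine 2: jobs [15, 6, 5], load = 26
Makespan = max load = 26

26


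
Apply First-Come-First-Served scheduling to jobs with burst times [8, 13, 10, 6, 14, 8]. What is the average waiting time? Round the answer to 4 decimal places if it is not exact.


FCFS order (as given): [8, 13, 10, 6, 14, 8]
Waiting times:
  Job 1: wait = 0
  Job 2: wait = 8
  Job 3: wait = 21
  Job 4: wait = 31
  Job 5: wait = 37
  Job 6: wait = 51
Sum of waiting times = 148
Average waiting time = 148/6 = 24.6667

24.6667


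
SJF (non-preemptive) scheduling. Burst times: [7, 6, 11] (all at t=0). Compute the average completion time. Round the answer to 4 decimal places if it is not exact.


SJF order (ascending): [6, 7, 11]
Completion times:
  Job 1: burst=6, C=6
  Job 2: burst=7, C=13
  Job 3: burst=11, C=24
Average completion = 43/3 = 14.3333

14.3333


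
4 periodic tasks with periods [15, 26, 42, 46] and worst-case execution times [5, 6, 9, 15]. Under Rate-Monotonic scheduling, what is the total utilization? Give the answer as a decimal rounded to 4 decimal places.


Compute individual utilizations (exact fractions):
  Task 1: C/T = 5/15 = 1/3 (approx. 0.3333)
  Task 2: C/T = 6/26 = 3/13 (approx. 0.2308)
  Task 3: C/T = 9/42 = 3/14 (approx. 0.2143)
  Task 4: C/T = 15/46 (approx. 0.3261)
Total utilization U = 1/3 + 3/13 + 3/14 + 15/46 = 6935/6279
Rounded to 4 decimal places: U = 1.1045
RM (Liu & Layland) bound for 4 tasks = 0.756828; compare with U = 6935/6279 (approx. 1.104475)
U > 1, so the task set is not schedulable (processor overloaded).

1.1045


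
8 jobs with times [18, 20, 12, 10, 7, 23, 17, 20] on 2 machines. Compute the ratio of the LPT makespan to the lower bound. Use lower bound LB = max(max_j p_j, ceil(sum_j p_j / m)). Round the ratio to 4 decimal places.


LPT order: [23, 20, 20, 18, 17, 12, 10, 7]
Machine loads after assignment: [63, 64]
LPT makespan = 64
Lower bound = max(max_job, ceil(total/2)) = max(23, 64) = 64
Ratio = 64 / 64 = 1.0

1.0


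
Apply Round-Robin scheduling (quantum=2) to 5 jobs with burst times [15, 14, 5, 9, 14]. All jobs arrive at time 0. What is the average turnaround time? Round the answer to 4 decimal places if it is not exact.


Time quantum = 2
Execution trace:
  J1 runs 2 units, time = 2
  J2 runs 2 units, time = 4
  J3 runs 2 units, time = 6
  J4 runs 2 units, time = 8
  J5 runs 2 units, time = 10
  J1 runs 2 units, time = 12
  J2 runs 2 units, time = 14
  J3 runs 2 units, time = 16
  J4 runs 2 units, time = 18
  J5 runs 2 units, time = 20
  J1 runs 2 units, time = 22
  J2 runs 2 units, time = 24
  J3 runs 1 units, time = 25
  J4 runs 2 units, time = 27
  J5 runs 2 units, time = 29
  J1 runs 2 units, time = 31
  J2 runs 2 units, time = 33
  J4 runs 2 units, time = 35
  J5 runs 2 units, time = 37
  J1 runs 2 units, time = 39
  J2 runs 2 units, time = 41
  J4 runs 1 units, time = 42
  J5 runs 2 units, time = 44
  J1 runs 2 units, time = 46
  J2 runs 2 units, time = 48
  J5 runs 2 units, time = 50
  J1 runs 2 units, time = 52
  J2 runs 2 units, time = 54
  J5 runs 2 units, time = 56
  J1 runs 1 units, time = 57
Finish times: [57, 54, 25, 42, 56]
Average turnaround = 234/5 = 46.8

46.8


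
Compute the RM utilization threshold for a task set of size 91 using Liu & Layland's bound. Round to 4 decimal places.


Compute 2^(1/91) = 1.0076460851
Subtract 1: 1.0076460851 - 1 = 0.0076460851
Multiply by n: 91 * 0.0076460851 = 0.6957937441
Round to 4 dp: 0.6958

0.6958


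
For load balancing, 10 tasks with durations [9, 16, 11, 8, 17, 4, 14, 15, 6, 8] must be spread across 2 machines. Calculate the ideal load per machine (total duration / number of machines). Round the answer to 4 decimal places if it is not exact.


Total processing time = 9 + 16 + 11 + 8 + 17 + 4 + 14 + 15 + 6 + 8 = 108
Number of machines = 2
Ideal balanced load = 108 / 2 = 54.0

54.0


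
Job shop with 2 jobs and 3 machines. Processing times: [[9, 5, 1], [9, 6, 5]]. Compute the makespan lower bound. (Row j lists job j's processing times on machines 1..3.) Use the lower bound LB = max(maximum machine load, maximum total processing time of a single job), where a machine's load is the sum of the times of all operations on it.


Machine loads:
  Machine 1: 9 + 9 = 18
  Machine 2: 5 + 6 = 11
  Machine 3: 1 + 5 = 6
Max machine load = 18
Job totals:
  Job 1: 15
  Job 2: 20
Max job total = 20
Lower bound = max(18, 20) = 20

20


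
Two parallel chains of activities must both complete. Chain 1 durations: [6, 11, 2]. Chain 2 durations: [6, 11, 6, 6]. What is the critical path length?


Path A total = 6 + 11 + 2 = 19
Path B total = 6 + 11 + 6 + 6 = 29
Critical path = longest path = max(19, 29) = 29

29


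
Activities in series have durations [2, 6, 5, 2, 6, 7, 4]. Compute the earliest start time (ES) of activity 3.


Activity 3 starts after activities 1 through 2 complete.
Predecessor durations: [2, 6]
ES = 2 + 6 = 8

8


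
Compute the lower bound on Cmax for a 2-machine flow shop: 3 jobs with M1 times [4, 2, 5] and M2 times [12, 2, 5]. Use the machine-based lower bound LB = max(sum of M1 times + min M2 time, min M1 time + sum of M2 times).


LB1 = sum(M1 times) + min(M2 times) = 11 + 2 = 13
LB2 = min(M1 times) + sum(M2 times) = 2 + 19 = 21
Lower bound = max(LB1, LB2) = max(13, 21) = 21

21


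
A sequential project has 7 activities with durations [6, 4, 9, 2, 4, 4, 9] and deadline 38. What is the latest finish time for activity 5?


LF(activity 5) = deadline - sum of successor durations
Successors: activities 6 through 7 with durations [4, 9]
Sum of successor durations = 13
LF = 38 - 13 = 25

25


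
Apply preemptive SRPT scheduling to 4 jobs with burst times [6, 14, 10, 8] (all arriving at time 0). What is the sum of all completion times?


Since all jobs arrive at t=0, SRPT equals SPT ordering.
SPT order: [6, 8, 10, 14]
Completion times:
  Job 1: p=6, C=6
  Job 2: p=8, C=14
  Job 3: p=10, C=24
  Job 4: p=14, C=38
Total completion time = 6 + 14 + 24 + 38 = 82

82


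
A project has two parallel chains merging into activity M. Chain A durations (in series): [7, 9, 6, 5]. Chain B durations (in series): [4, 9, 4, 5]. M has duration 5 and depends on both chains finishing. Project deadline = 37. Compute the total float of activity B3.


Forward pass: ES(B3) = sum of predecessors on chain B = 13
EF = ES + duration = 13 + 4 = 17
Backward pass: LF(M) = deadline = 37; LS(M) = 37 - 5 = 32
LF(B3) = LS(M) - sum(successors on chain B) = 32 - 5 = 27
LS = LF - duration = 27 - 4 = 23
Total float = LS - ES = 23 - 13 = 10

10


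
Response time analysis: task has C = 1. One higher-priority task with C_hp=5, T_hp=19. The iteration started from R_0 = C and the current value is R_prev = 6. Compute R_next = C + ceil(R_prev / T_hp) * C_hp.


R_next = C + ceil(R_prev / T_hp) * C_hp
ceil(6 / 19) = ceil(0.3158) = 1
Interference = 1 * 5 = 5
R_next = 1 + 5 = 6
R_next = R_prev, so the iteration has converged (response time = 6).

6


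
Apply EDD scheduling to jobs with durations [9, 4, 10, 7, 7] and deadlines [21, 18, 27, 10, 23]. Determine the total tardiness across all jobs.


Sort by due date (EDD order): [(7, 10), (4, 18), (9, 21), (7, 23), (10, 27)]
Compute completion times and tardiness:
  Job 1: p=7, d=10, C=7, tardiness=max(0,7-10)=0
  Job 2: p=4, d=18, C=11, tardiness=max(0,11-18)=0
  Job 3: p=9, d=21, C=20, tardiness=max(0,20-21)=0
  Job 4: p=7, d=23, C=27, tardiness=max(0,27-23)=4
  Job 5: p=10, d=27, C=37, tardiness=max(0,37-27)=10
Total tardiness = 14

14


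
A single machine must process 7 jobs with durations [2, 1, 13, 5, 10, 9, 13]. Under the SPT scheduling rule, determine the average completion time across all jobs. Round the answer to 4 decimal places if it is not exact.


Sort jobs by processing time (SPT order): [1, 2, 5, 9, 10, 13, 13]
Compute completion times sequentially:
  Job 1: processing = 1, completes at 1
  Job 2: processing = 2, completes at 3
  Job 3: processing = 5, completes at 8
  Job 4: processing = 9, completes at 17
  Job 5: processing = 10, completes at 27
  Job 6: processing = 13, completes at 40
  Job 7: processing = 13, completes at 53
Sum of completion times = 149
Average completion time = 149/7 = 21.2857

21.2857


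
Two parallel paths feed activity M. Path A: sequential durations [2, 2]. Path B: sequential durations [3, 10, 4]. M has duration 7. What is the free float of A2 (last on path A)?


ES(A2) = sum of predecessors on chain A = 2
EF(A2) = ES + duration = 2 + 2 = 4
Successor of A2 is M. ES(M) = max(sum(A), sum(B)) = max(4, 17) = 17
Free float = ES(successor) - EF(current) = 17 - 4 = 13

13


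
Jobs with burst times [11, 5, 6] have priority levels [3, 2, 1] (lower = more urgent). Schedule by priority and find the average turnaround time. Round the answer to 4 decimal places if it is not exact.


Sort by priority (ascending = highest first):
Order: [(1, 6), (2, 5), (3, 11)]
Completion times:
  Priority 1, burst=6, C=6
  Priority 2, burst=5, C=11
  Priority 3, burst=11, C=22
Average turnaround = 39/3 = 13.0

13.0


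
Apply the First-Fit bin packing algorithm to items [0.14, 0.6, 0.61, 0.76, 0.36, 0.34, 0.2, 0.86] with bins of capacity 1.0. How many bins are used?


Place items sequentially using First-Fit:
  Item 0.14 -> new Bin 1
  Item 0.6 -> Bin 1 (now 0.74)
  Item 0.61 -> new Bin 2
  Item 0.76 -> new Bin 3
  Item 0.36 -> Bin 2 (now 0.97)
  Item 0.34 -> new Bin 4
  Item 0.2 -> Bin 1 (now 0.94)
  Item 0.86 -> new Bin 5
Total bins used = 5

5


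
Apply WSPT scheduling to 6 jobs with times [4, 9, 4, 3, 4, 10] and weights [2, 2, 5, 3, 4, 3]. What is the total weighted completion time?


Compute p/w ratios and sort ascending (WSPT): [(4, 5), (3, 3), (4, 4), (4, 2), (10, 3), (9, 2)]
Compute weighted completion times:
  Job (p=4,w=5): C=4, w*C=5*4=20
  Job (p=3,w=3): C=7, w*C=3*7=21
  Job (p=4,w=4): C=11, w*C=4*11=44
  Job (p=4,w=2): C=15, w*C=2*15=30
  Job (p=10,w=3): C=25, w*C=3*25=75
  Job (p=9,w=2): C=34, w*C=2*34=68
Total weighted completion time = 258

258


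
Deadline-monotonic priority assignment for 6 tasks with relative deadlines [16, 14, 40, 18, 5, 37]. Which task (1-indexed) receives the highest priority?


Sort tasks by relative deadline (ascending):
  Task 5: deadline = 5
  Task 2: deadline = 14
  Task 1: deadline = 16
  Task 4: deadline = 18
  Task 6: deadline = 37
  Task 3: deadline = 40
Priority order (highest first): [5, 2, 1, 4, 6, 3]
Highest priority task = 5

5


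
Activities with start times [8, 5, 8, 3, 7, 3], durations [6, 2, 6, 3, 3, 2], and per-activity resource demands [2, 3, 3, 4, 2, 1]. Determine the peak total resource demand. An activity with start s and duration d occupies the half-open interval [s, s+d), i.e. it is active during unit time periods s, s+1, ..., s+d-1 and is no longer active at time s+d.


Each activity i is active on [start_i, start_i + duration_i).
Compute total resource usage per time slot:
  t=0: active resources = [], total = 0
  t=1: active resources = [], total = 0
  t=2: active resources = [], total = 0
  t=3: active resources = [4, 1], total = 5
  t=4: active resources = [4, 1], total = 5
  t=5: active resources = [3, 4], total = 7
  t=6: active resources = [3], total = 3
  t=7: active resources = [2], total = 2
  t=8: active resources = [2, 3, 2], total = 7
  t=9: active resources = [2, 3, 2], total = 7
  t=10: active resources = [2, 3], total = 5
  t=11: active resources = [2, 3], total = 5
  t=12: active resources = [2, 3], total = 5
  t=13: active resources = [2, 3], total = 5
Peak resource demand = 7

7


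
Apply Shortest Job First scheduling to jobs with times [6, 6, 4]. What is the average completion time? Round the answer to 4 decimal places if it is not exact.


SJF order (ascending): [4, 6, 6]
Completion times:
  Job 1: burst=4, C=4
  Job 2: burst=6, C=10
  Job 3: burst=6, C=16
Average completion = 30/3 = 10.0

10.0


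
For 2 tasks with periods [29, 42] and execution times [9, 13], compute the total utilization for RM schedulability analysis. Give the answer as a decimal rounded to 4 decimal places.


Compute individual utilizations (exact fractions):
  Task 1: C/T = 9/29 (approx. 0.3103)
  Task 2: C/T = 13/42 (approx. 0.3095)
Total utilization U = 9/29 + 13/42 = 755/1218
Rounded to 4 decimal places: U = 0.6199
RM (Liu & Layland) bound for 2 tasks = 0.828427; compare with U = 755/1218 (approx. 0.619869)
U <= bound, so schedulable by RM sufficient condition.

0.6199


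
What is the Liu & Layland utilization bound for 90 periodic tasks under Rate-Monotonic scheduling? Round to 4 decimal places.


Compute 2^(1/90) = 1.0077313692
Subtract 1: 1.0077313692 - 1 = 0.0077313692
Multiply by n: 90 * 0.0077313692 = 0.6958232280
Round to 4 dp: 0.6958

0.6958


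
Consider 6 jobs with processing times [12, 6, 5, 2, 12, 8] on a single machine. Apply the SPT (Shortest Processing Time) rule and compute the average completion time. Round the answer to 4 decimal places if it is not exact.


Sort jobs by processing time (SPT order): [2, 5, 6, 8, 12, 12]
Compute completion times sequentially:
  Job 1: processing = 2, completes at 2
  Job 2: processing = 5, completes at 7
  Job 3: processing = 6, completes at 13
  Job 4: processing = 8, completes at 21
  Job 5: processing = 12, completes at 33
  Job 6: processing = 12, completes at 45
Sum of completion times = 121
Average completion time = 121/6 = 20.1667

20.1667


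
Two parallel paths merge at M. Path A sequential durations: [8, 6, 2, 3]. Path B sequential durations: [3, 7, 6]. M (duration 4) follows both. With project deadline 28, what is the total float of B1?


Forward pass: ES(B1) = sum of predecessors on chain B = 0
EF = ES + duration = 0 + 3 = 3
Backward pass: LF(M) = deadline = 28; LS(M) = 28 - 4 = 24
LF(B1) = LS(M) - sum(successors on chain B) = 24 - 13 = 11
LS = LF - duration = 11 - 3 = 8
Total float = LS - ES = 8 - 0 = 8

8


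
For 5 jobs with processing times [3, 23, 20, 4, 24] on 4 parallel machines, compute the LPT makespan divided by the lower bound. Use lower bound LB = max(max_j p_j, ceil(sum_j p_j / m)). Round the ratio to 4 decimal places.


LPT order: [24, 23, 20, 4, 3]
Machine loads after assignment: [24, 23, 20, 7]
LPT makespan = 24
Lower bound = max(max_job, ceil(total/4)) = max(24, 19) = 24
Ratio = 24 / 24 = 1.0

1.0


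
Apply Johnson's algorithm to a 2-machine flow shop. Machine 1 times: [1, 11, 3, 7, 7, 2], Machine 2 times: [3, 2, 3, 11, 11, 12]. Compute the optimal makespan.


Apply Johnson's rule:
  Group 1 (a <= b): [(1, 1, 3), (6, 2, 12), (3, 3, 3), (4, 7, 11), (5, 7, 11)]
  Group 2 (a > b): [(2, 11, 2)]
Optimal job order: [1, 6, 3, 4, 5, 2]
Schedule:
  Job 1: M1 done at 1, M2 done at 4
  Job 6: M1 done at 3, M2 done at 16
  Job 3: M1 done at 6, M2 done at 19
  Job 4: M1 done at 13, M2 done at 30
  Job 5: M1 done at 20, M2 done at 41
  Job 2: M1 done at 31, M2 done at 43
Makespan = 43

43


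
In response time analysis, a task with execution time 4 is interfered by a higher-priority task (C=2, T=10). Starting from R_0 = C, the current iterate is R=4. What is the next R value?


R_next = C + ceil(R_prev / T_hp) * C_hp
ceil(4 / 10) = ceil(0.4) = 1
Interference = 1 * 2 = 2
R_next = 4 + 2 = 6

6


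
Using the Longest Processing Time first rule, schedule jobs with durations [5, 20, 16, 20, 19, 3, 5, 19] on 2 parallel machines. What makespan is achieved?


Sort jobs in decreasing order (LPT): [20, 20, 19, 19, 16, 5, 5, 3]
Assign each job to the least loaded machine:
  Machine 1: jobs [20, 19, 16], load = 55
  Machine 2: jobs [20, 19, 5, 5, 3], load = 52
Makespan = max load = 55

55


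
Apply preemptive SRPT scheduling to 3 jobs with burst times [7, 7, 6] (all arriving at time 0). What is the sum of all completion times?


Since all jobs arrive at t=0, SRPT equals SPT ordering.
SPT order: [6, 7, 7]
Completion times:
  Job 1: p=6, C=6
  Job 2: p=7, C=13
  Job 3: p=7, C=20
Total completion time = 6 + 13 + 20 = 39

39


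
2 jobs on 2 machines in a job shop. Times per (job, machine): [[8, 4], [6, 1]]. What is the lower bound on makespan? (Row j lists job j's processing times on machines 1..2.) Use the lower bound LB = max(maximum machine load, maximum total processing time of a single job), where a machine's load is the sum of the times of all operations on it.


Machine loads:
  Machine 1: 8 + 6 = 14
  Machine 2: 4 + 1 = 5
Max machine load = 14
Job totals:
  Job 1: 12
  Job 2: 7
Max job total = 12
Lower bound = max(14, 12) = 14

14


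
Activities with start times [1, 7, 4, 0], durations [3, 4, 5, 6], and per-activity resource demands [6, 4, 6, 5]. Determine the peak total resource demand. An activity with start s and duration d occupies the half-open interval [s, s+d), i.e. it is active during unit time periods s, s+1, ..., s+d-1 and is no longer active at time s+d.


Each activity i is active on [start_i, start_i + duration_i).
Compute total resource usage per time slot:
  t=0: active resources = [5], total = 5
  t=1: active resources = [6, 5], total = 11
  t=2: active resources = [6, 5], total = 11
  t=3: active resources = [6, 5], total = 11
  t=4: active resources = [6, 5], total = 11
  t=5: active resources = [6, 5], total = 11
  t=6: active resources = [6], total = 6
  t=7: active resources = [4, 6], total = 10
  t=8: active resources = [4, 6], total = 10
  t=9: active resources = [4], total = 4
  t=10: active resources = [4], total = 4
Peak resource demand = 11

11
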